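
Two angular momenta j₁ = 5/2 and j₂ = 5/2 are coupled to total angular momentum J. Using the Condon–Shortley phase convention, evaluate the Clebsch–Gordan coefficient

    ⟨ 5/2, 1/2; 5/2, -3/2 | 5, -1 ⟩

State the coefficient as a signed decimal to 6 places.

+√(5/21) = +0.487950

j₁+j₂−J=0  J+j₁−j₂=5  J−j₁+j₂=5  j₁+j₂+J+1=11
(j₁±m₁, j₂±m₂, J±M) = (3,2,1,4,4,6)
P² = 138240/7
sum k=0..0:
  [0] +1/288 = 1/288
S = 1/288
C² = P²·S² = 5/21 ; C = +0.487950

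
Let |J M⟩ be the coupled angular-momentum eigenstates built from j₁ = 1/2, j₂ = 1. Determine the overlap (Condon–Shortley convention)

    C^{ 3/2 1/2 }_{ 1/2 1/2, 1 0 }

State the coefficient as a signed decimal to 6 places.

triangle: 0!*1!*2!/4! = 2/24
(j±m)!: 1!*0!*1!*1!*2!*1! = 2
prefactor² = (2J+1)*Δ*N² = 2/3
  k=0: +1/(0!*0!*0!*1!*1!*1!) = 1
Σ = 1  ⇒  CG² = 2/3*1² = 2/3
CG = +√(2/3) = +0.816497

+√(2/3) = +0.816497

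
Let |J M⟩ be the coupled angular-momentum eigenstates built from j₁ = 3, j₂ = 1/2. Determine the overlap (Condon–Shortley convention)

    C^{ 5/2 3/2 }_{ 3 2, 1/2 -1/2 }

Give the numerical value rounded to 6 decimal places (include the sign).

+0.845154

j₁+j₂−J=1  J+j₁−j₂=5  J−j₁+j₂=0  j₁+j₂+J+1=7
(j₁±m₁, j₂±m₂, J±M) = (5,1,0,1,4,1)
P² = 2880/7
sum k=0..0:
  [0] +1/24 = 1/24
S = 1/24
C² = P²·S² = 5/7 ; C = +0.845154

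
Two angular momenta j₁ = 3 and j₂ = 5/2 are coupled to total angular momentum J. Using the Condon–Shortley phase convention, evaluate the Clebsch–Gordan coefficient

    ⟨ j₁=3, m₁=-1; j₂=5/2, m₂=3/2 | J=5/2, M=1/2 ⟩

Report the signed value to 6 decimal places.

+0.169031

j₁+j₂−J=3  J+j₁−j₂=3  J−j₁+j₂=2  j₁+j₂+J+1=9
(j₁±m₁, j₂±m₂, J±M) = (2,4,4,1,3,2)
P² = 576/35
sum k=2..3:
  [2] +1/8 = 1/8
  [3] −1/12 = -1/12
S = 1/24
C² = P²·S² = 1/35 ; C = +0.169031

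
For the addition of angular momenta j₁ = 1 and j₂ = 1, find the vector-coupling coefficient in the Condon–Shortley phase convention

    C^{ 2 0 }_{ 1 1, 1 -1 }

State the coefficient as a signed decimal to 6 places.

+√(1/6) = +0.408248

triangle: 0!×2!×2!/5! = 4/120
(j±m)!: 2!×0!×0!×2!×2!×2! = 16
prefactor² = (2J+1)×Δ×N² = 8/3
  k=0: +1/(0!×0!×0!×0!×2!×2!) = 1/4
Σ = 1/4  ⇒  CG² = 8/3×1/4² = 1/6
CG = +√(1/6) = +0.408248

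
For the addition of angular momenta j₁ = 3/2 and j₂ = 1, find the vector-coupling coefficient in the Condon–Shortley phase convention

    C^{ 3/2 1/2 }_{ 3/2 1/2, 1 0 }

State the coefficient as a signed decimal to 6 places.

j₁+j₂−J=1  J+j₁−j₂=2  J−j₁+j₂=1  j₁+j₂+J+1=5
(j₁±m₁, j₂±m₂, J±M) = (2,1,1,1,2,1)
P² = 4/15
sum k=0..1:
  [0] +1/1 = 1
  [1] −1/2 = -1/2
S = 1/2
C² = P²·S² = 1/15 ; C = +0.258199

+0.258199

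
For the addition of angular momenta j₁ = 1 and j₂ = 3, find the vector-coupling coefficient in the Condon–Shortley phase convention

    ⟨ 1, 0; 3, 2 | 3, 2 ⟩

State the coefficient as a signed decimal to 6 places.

triangle: 1!·1!·5!/8! = 120/40320
(j±m)!: 1!·1!·5!·1!·5!·1! = 14400
prefactor² = (2J+1)·Δ·N² = 300
  k=0: +1/(0!·1!·1!·5!·0!·0!) = 1/120
  k=1: −1/(1!·0!·0!·4!·1!·1!) = -1/24
Σ = -1/30  ⇒  CG² = 300·(-1/30)² = 1/3
CG = −√(1/3) = -0.577350

−√(1/3) ≈ -0.577350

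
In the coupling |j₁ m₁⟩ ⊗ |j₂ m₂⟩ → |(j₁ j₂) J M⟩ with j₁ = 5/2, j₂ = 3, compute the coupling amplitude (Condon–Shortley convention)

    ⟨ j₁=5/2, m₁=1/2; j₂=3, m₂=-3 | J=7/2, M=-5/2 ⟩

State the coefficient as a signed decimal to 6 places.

j₁+j₂−J=2  J+j₁−j₂=3  J−j₁+j₂=4  j₁+j₂+J+1=10
(j₁±m₁, j₂±m₂, J±M) = (3,2,0,6,1,6)
P² = 27648/7
sum k=0..0:
  [0] +1/96 = 1/96
S = 1/96
C² = P²·S² = 3/7 ; C = +0.654654

+0.654654  (= +√(3/7))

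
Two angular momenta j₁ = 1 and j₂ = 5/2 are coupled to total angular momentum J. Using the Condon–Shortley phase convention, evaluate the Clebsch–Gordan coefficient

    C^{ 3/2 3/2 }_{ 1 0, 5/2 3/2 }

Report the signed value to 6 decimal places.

√[4·2!0!3!/6! · 1!1!4!1!3!0!] = √(48/5)
  +(−1)^1/∏(1,1,0,3,0,0)! = -1/6  (running -1/6)
⟨..|..⟩ = √(48/5)·(-1/6) = -0.516398

−√(4/15) = -0.516398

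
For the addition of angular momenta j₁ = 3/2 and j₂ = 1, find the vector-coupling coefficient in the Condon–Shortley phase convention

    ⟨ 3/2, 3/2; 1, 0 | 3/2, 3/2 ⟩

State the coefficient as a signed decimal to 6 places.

j₁+j₂−J=1  J+j₁−j₂=2  J−j₁+j₂=1  j₁+j₂+J+1=5
(j₁±m₁, j₂±m₂, J±M) = (3,0,1,1,3,0)
P² = 12/5
sum k=0..0:
  [0] +1/2 = 1/2
S = 1/2
C² = P²·S² = 3/5 ; C = +0.774597

+√(3/5) = +0.774597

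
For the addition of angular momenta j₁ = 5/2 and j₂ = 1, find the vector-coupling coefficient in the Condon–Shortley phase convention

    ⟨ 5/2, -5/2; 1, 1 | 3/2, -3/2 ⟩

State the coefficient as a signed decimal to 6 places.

+0.816497

√[4·2!3!0!/6! · 0!5!2!0!0!3!] = √(96)
  +(−1)^2/∏(2,0,3,0,0,0)! = 1/12  (running 1/12)
⟨..|..⟩ = √(96)·(1/12) = +0.816497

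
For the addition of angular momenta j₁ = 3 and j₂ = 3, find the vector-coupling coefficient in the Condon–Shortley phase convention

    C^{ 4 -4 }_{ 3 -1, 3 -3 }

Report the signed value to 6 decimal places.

+0.522233  (= +√(3/11))

√[9·2!4!4!/11! · 2!4!0!6!0!8!] = √(3981312/11)
  +(−1)^0/∏(0,2,4,0,0,4)! = 1/1152  (running 1/1152)
⟨..|..⟩ = √(3981312/11)·(1/1152) = +0.522233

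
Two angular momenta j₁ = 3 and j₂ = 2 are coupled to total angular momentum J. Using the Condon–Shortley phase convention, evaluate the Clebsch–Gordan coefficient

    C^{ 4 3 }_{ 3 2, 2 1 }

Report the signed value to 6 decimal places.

√[9·1!5!3!/10! · 5!1!3!1!7!1!] = √(6480)
  +(−1)^0/∏(0,1,1,3,4,0)! = 1/144  (running 1/144)
  +(−1)^1/∏(1,0,0,2,5,1)! = -1/240  (running 1/360)
⟨..|..⟩ = √(6480)·(1/360) = +0.223607

+√(1/20) ≈ +0.223607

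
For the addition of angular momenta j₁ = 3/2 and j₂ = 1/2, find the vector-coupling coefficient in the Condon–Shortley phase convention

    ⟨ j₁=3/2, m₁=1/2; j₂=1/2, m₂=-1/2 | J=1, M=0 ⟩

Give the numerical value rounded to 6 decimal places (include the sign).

j₁+j₂−J=1  J+j₁−j₂=2  J−j₁+j₂=0  j₁+j₂+J+1=4
(j₁±m₁, j₂±m₂, J±M) = (2,1,0,1,1,1)
P² = 1/2
sum k=0..0:
  [0] +1/1 = 1
S = 1
C² = P²·S² = 1/2 ; C = +0.707107

+0.707107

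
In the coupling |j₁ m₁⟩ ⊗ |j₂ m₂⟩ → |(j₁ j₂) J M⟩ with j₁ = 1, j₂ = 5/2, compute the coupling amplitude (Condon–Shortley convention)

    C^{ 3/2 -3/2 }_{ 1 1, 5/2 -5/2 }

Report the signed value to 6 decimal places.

+√(2/3) ≈ +0.816497

triangle: 2!×0!×3!/6! = 12/720
(j±m)!: 2!×0!×0!×5!×0!×3! = 1440
prefactor² = (2J+1)×Δ×N² = 96
  k=0: +1/(0!×2!×0!×0!×0!×3!) = 1/12
Σ = 1/12  ⇒  CG² = 96×1/12² = 2/3
CG = +√(2/3) = +0.816497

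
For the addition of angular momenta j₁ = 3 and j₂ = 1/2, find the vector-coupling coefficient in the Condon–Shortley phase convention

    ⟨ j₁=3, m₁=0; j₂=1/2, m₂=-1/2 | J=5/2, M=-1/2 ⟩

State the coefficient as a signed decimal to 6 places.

√[6·1!5!0!/7! · 3!3!0!1!2!3!] = √(432/7)
  +(−1)^0/∏(0,1,3,0,2,0)! = 1/12  (running 1/12)
⟨..|..⟩ = √(432/7)·(1/12) = +0.654654

+√(3/7) = +0.654654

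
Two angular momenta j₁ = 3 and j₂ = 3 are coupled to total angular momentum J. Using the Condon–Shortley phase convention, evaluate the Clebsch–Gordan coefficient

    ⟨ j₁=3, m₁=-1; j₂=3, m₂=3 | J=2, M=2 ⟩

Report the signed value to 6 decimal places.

triangle: 4!*2!*2!/9! = 96/362880
(j±m)!: 2!*4!*6!*0!*4!*0! = 829440
prefactor² = (2J+1)*Δ*N² = 7680/7
  k=4: +1/(4!*0!*0!*2!*2!*0!) = 1/96
Σ = 1/96  ⇒  CG² = 7680/7*1/96² = 5/42
CG = +√(5/42) = +0.345033

+√(5/42) = +0.345033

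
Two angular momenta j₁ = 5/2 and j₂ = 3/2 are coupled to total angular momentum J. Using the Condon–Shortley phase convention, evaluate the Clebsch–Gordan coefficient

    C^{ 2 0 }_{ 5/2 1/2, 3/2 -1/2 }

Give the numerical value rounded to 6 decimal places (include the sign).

j₁+j₂−J=2  J+j₁−j₂=3  J−j₁+j₂=1  j₁+j₂+J+1=7
(j₁±m₁, j₂±m₂, J±M) = (3,2,1,2,2,2)
P² = 8/7
sum k=0..1:
  [0] +1/4 = 1/4
  [1] −1/2 = -1/2
S = -1/4
C² = P²·S² = 1/14 ; C = -0.267261

−√(1/14) = -0.267261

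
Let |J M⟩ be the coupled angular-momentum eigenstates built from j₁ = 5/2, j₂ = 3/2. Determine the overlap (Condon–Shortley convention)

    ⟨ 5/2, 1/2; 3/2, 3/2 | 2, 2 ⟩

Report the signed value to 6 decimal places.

+0.377964  (= +√(1/7))

j₁+j₂−J=2  J+j₁−j₂=3  J−j₁+j₂=1  j₁+j₂+J+1=7
(j₁±m₁, j₂±m₂, J±M) = (3,2,3,0,4,0)
P² = 144/7
sum k=2..2:
  [2] +1/12 = 1/12
S = 1/12
C² = P²·S² = 1/7 ; C = +0.377964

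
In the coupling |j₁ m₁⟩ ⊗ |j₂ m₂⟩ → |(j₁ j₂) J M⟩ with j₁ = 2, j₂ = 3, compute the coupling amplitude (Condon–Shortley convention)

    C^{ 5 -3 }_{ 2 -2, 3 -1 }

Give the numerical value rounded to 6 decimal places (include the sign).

+0.577350  (= +√(1/3))

j₁+j₂−J=0  J+j₁−j₂=4  J−j₁+j₂=6  j₁+j₂+J+1=11
(j₁±m₁, j₂±m₂, J±M) = (0,4,2,4,2,8)
P² = 442368
sum k=0..0:
  [0] +1/1152 = 1/1152
S = 1/1152
C² = P²·S² = 1/3 ; C = +0.577350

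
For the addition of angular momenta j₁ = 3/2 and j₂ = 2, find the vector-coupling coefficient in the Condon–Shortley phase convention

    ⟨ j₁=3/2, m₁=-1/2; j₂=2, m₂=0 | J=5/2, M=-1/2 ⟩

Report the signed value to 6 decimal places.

−√(3/35) ≈ -0.292770

triangle: 1!*2!*3!/7! = 12/5040
(j±m)!: 1!*2!*2!*2!*2!*3! = 96
prefactor² = (2J+1)*Δ*N² = 48/35
  k=0: +1/(0!*1!*2!*2!*0!*1!) = 1/4
  k=1: −1/(1!*0!*1!*1!*1!*2!) = -1/2
Σ = -1/4  ⇒  CG² = 48/35*(-1/4)² = 3/35
CG = −√(3/35) = -0.292770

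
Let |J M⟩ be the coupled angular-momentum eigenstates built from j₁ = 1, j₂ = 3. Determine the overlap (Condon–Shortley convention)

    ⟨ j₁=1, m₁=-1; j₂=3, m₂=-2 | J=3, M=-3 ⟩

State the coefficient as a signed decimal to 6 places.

−√(1/4) = -0.500000

√[7·1!1!5!/8! · 0!2!1!5!0!6!] = √(3600)
  +(−1)^1/∏(1,0,1,0,0,5)! = -1/120  (running -1/120)
⟨..|..⟩ = √(3600)·(-1/120) = -0.500000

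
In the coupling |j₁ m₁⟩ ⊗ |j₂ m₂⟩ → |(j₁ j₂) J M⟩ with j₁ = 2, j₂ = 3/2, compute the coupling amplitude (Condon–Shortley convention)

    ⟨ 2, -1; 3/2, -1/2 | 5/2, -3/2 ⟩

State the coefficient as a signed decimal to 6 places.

√[6·1!3!2!/7! · 1!3!1!2!1!4!] = √(144/35)
  +(−1)^0/∏(0,1,3,1,0,1)! = 1/6  (running 1/6)
  +(−1)^1/∏(1,0,2,0,1,2)! = -1/4  (running -1/12)
⟨..|..⟩ = √(144/35)·(-1/12) = -0.169031

-0.169031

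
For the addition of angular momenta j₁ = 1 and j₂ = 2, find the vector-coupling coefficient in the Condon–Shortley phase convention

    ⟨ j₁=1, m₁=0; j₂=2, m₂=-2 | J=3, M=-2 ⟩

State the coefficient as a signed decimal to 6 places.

+√(1/3) ≈ +0.577350

j₁+j₂−J=0  J+j₁−j₂=2  J−j₁+j₂=4  j₁+j₂+J+1=7
(j₁±m₁, j₂±m₂, J±M) = (1,1,0,4,1,5)
P² = 192
sum k=0..0:
  [0] +1/24 = 1/24
S = 1/24
C² = P²·S² = 1/3 ; C = +0.577350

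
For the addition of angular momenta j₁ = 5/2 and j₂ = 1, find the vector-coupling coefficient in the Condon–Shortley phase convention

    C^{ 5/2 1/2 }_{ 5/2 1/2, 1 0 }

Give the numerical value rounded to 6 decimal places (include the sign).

+0.169031  (= +√(1/35))

√[6·1!4!1!/7! · 3!2!1!1!3!2!] = √(144/35)
  +(−1)^0/∏(0,1,2,1,2,0)! = 1/4  (running 1/4)
  +(−1)^1/∏(1,0,1,0,3,1)! = -1/6  (running 1/12)
⟨..|..⟩ = √(144/35)·(1/12) = +0.169031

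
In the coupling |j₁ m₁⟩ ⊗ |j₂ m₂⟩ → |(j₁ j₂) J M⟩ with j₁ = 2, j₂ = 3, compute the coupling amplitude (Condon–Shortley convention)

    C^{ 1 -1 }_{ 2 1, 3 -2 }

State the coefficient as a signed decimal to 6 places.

-0.534522

triangle: 4!*0!*2!/7! = 48/5040
(j±m)!: 3!*1!*1!*5!*0!*2! = 1440
prefactor² = (2J+1)*Δ*N² = 288/7
  k=1: −1/(1!*3!*0!*0!*0!*2!) = -1/12
Σ = -1/12  ⇒  CG² = 288/7*(-1/12)² = 2/7
CG = −√(2/7) = -0.534522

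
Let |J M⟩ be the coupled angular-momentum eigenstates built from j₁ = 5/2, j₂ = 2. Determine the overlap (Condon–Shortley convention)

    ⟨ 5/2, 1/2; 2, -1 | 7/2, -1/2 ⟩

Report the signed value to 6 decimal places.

√[8·1!4!3!/9! · 3!2!1!3!3!4!] = √(1152/35)
  +(−1)^0/∏(0,1,2,1,2,2)! = 1/8  (running 1/8)
  +(−1)^1/∏(1,0,1,0,3,3)! = -1/36  (running 7/72)
⟨..|..⟩ = √(1152/35)·(7/72) = +0.557773

+0.557773  (= +√(14/45))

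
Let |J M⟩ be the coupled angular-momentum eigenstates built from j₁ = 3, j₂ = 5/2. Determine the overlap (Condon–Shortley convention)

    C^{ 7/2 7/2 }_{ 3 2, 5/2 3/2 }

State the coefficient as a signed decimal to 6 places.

√[8·2!4!3!/10! · 5!1!4!1!7!0!] = √(9216)
  +(−1)^1/∏(1,1,0,3,4,0)! = -1/144  (running -1/144)
⟨..|..⟩ = √(9216)·(-1/144) = -0.666667

-0.666667  (= −√(4/9))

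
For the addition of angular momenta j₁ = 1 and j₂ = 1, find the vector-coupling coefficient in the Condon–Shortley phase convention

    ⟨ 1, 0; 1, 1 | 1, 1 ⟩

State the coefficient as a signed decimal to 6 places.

-0.707107  (= −√(1/2))

j₁+j₂−J=1  J+j₁−j₂=1  J−j₁+j₂=1  j₁+j₂+J+1=4
(j₁±m₁, j₂±m₂, J±M) = (1,1,2,0,2,0)
P² = 1/2
sum k=1..1:
  [1] −1/1 = -1
S = -1
C² = P²·S² = 1/2 ; C = -0.707107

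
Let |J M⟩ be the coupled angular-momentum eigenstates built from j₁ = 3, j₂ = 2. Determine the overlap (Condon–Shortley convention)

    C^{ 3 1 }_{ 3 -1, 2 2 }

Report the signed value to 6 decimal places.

√[7·2!4!2!/9! · 2!4!4!0!4!2!] = √(512/5)
  +(−1)^2/∏(2,0,2,2,2,0)! = 1/16  (running 1/16)
⟨..|..⟩ = √(512/5)·(1/16) = +0.632456

+0.632456  (= +√(2/5))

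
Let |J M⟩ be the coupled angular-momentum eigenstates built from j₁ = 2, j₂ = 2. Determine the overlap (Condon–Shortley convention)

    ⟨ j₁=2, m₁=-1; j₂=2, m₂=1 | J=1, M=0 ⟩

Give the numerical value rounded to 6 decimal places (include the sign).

√[3·3!1!1!/6! · 1!3!3!1!1!1!] = √(9/10)
  +(−1)^2/∏(2,1,1,1,0,0)! = 1/2  (running 1/2)
  +(−1)^3/∏(3,0,0,0,1,1)! = -1/6  (running 1/3)
⟨..|..⟩ = √(9/10)·(1/3) = +0.316228

+0.316228  (= +√(1/10))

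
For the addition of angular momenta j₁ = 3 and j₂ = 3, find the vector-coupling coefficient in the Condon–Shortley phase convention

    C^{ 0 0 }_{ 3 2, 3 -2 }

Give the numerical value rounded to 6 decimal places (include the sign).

-0.377964

√[1·6!0!0!/7! · 5!1!1!5!0!0!] = √(14400/7)
  +(−1)^1/∏(1,5,0,0,0,0)! = -1/120  (running -1/120)
⟨..|..⟩ = √(14400/7)·(-1/120) = -0.377964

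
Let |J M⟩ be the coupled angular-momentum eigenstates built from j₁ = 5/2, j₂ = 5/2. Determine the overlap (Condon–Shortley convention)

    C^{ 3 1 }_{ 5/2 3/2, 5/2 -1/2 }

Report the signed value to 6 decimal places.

+√(1/30) ≈ +0.182574

triangle: 2!*3!*3!/9! = 72/362880
(j±m)!: 4!*1!*2!*3!*4!*2! = 13824
prefactor² = (2J+1)*Δ*N² = 96/5
  k=0: +1/(0!*2!*1!*2!*2!*1!) = 1/8
  k=1: −1/(1!*1!*0!*1!*3!*2!) = -1/12
Σ = 1/24  ⇒  CG² = 96/5*1/24² = 1/30
CG = +√(1/30) = +0.182574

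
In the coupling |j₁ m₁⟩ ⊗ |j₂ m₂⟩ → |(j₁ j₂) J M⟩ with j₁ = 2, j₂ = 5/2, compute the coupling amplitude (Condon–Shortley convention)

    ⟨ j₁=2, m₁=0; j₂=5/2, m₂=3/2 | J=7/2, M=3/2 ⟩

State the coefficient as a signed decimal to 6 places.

√[8·1!3!4!/9! · 2!2!4!1!5!2!] = √(512/7)
  +(−1)^0/∏(0,1,2,4,1,0)! = 1/48  (running 1/48)
  +(−1)^1/∏(1,0,1,3,2,1)! = -1/12  (running -1/16)
⟨..|..⟩ = √(512/7)·(-1/16) = -0.534522

−√(2/7) = -0.534522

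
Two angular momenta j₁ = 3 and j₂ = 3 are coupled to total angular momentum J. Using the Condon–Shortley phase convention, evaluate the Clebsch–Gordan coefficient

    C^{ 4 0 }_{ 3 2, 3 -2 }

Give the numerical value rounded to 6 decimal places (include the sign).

+0.564076

j₁+j₂−J=2  J+j₁−j₂=4  J−j₁+j₂=4  j₁+j₂+J+1=11
(j₁±m₁, j₂±m₂, J±M) = (5,1,1,5,4,4)
P² = 165888/77
sum k=0..1:
  [0] +1/72 = 1/72
  [1] −1/576 = -1/576
S = 7/576
C² = P²·S² = 7/22 ; C = +0.564076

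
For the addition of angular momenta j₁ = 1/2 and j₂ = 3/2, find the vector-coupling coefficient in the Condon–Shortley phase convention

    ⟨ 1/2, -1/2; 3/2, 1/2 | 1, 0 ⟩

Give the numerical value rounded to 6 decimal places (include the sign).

√[3·1!0!2!/4! · 0!1!2!1!1!1!] = √(1/2)
  +(−1)^1/∏(1,0,0,1,0,1)! = -1  (running -1)
⟨..|..⟩ = √(1/2)·(-1) = -0.707107

-0.707107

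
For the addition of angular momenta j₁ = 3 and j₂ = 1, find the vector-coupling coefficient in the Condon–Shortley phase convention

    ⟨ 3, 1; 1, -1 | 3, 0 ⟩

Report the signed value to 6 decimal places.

+0.707107  (= +√(1/2))

j₁+j₂−J=1  J+j₁−j₂=5  J−j₁+j₂=1  j₁+j₂+J+1=8
(j₁±m₁, j₂±m₂, J±M) = (4,2,0,2,3,3)
P² = 72
sum k=0..0:
  [0] +1/12 = 1/12
S = 1/12
C² = P²·S² = 1/2 ; C = +0.707107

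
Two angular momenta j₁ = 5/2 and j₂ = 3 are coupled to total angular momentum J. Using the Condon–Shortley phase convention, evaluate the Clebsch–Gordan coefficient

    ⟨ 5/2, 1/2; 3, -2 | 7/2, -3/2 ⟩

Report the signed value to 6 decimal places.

+0.308607  (= +√(2/21))

triangle: 2!·3!·4!/10! = 288/3628800
(j±m)!: 3!·2!·1!·5!·2!·5! = 345600
prefactor² = (2J+1)·Δ·N² = 1536/7
  k=0: +1/(0!·2!·2!·1!·1!·3!) = 1/24
  k=1: −1/(1!·1!·1!·0!·2!·4!) = -1/48
Σ = 1/48  ⇒  CG² = 1536/7·1/48² = 2/21
CG = +√(2/21) = +0.308607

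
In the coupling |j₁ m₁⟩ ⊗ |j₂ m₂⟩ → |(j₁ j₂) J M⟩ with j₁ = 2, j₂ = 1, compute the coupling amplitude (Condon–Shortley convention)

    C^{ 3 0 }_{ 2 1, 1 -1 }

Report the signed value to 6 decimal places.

+√(1/5) ≈ +0.447214

triangle: 0!*4!*2!/7! = 48/5040
(j±m)!: 3!*1!*0!*2!*3!*3! = 432
prefactor² = (2J+1)*Δ*N² = 144/5
  k=0: +1/(0!*0!*1!*0!*3!*2!) = 1/12
Σ = 1/12  ⇒  CG² = 144/5*1/12² = 1/5
CG = +√(1/5) = +0.447214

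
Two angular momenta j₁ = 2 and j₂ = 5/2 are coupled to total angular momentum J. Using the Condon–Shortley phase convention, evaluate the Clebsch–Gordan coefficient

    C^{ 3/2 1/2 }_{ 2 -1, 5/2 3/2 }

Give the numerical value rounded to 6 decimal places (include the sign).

+0.138013

√[4·3!1!2!/7! · 1!3!4!1!2!1!] = √(96/35)
  +(−1)^2/∏(2,1,1,2,0,0)! = 1/4  (running 1/4)
  +(−1)^3/∏(3,0,0,1,1,1)! = -1/6  (running 1/12)
⟨..|..⟩ = √(96/35)·(1/12) = +0.138013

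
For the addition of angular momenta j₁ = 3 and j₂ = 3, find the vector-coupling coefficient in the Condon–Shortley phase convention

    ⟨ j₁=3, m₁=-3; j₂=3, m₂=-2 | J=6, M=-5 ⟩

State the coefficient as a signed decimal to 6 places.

√[13·0!6!6!/13! · 0!6!1!5!1!11!] = √(3732480000)
  +(−1)^0/∏(0,0,6,1,0,5)! = 1/86400  (running 1/86400)
⟨..|..⟩ = √(3732480000)·(1/86400) = +0.707107

+√(1/2) ≈ +0.707107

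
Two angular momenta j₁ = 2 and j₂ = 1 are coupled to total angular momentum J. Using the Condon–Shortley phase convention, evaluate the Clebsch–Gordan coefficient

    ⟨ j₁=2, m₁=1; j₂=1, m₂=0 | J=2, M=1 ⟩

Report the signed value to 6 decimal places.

√[5·1!3!1!/6! · 3!1!1!1!3!1!] = √(3/2)
  +(−1)^0/∏(0,1,1,1,2,0)! = 1/2  (running 1/2)
  +(−1)^1/∏(1,0,0,0,3,1)! = -1/6  (running 1/3)
⟨..|..⟩ = √(3/2)·(1/3) = +0.408248

+0.408248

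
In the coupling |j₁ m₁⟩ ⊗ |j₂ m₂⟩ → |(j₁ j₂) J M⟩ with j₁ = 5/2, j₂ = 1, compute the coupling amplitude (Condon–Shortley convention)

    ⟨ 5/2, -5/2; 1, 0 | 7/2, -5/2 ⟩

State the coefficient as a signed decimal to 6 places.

j₁+j₂−J=0  J+j₁−j₂=5  J−j₁+j₂=2  j₁+j₂+J+1=8
(j₁±m₁, j₂±m₂, J±M) = (0,5,1,1,1,6)
P² = 28800/7
sum k=0..0:
  [0] +1/120 = 1/120
S = 1/120
C² = P²·S² = 2/7 ; C = +0.534522

+0.534522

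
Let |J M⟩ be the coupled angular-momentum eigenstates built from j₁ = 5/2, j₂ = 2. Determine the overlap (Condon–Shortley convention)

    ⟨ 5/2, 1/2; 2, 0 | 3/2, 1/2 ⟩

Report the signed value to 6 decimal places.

−√(2/35) ≈ -0.239046

j₁+j₂−J=3  J+j₁−j₂=2  J−j₁+j₂=1  j₁+j₂+J+1=7
(j₁±m₁, j₂±m₂, J±M) = (3,2,2,2,2,1)
P² = 32/35
sum k=1..2:
  [1] −1/2 = -1/2
  [2] +1/4 = 1/4
S = -1/4
C² = P²·S² = 2/35 ; C = -0.239046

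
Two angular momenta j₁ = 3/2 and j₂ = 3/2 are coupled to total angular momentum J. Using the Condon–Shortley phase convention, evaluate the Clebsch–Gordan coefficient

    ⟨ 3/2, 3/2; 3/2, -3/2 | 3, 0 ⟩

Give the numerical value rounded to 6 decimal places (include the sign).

√[7·0!3!3!/7! · 3!0!0!3!3!3!] = √(324/5)
  +(−1)^0/∏(0,0,0,0,3,3)! = 1/36  (running 1/36)
⟨..|..⟩ = √(324/5)·(1/36) = +0.223607

+0.223607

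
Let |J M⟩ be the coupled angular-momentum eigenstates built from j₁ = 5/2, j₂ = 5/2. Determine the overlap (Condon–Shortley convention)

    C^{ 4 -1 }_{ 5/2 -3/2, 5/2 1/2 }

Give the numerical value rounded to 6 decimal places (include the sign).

triangle: 1!*4!*4!/10! = 576/3628800
(j±m)!: 1!*4!*3!*2!*3!*5! = 207360
prefactor² = (2J+1)*Δ*N² = 10368/35
  k=0: +1/(0!*1!*4!*3!*0!*1!) = 1/144
  k=1: −1/(1!*0!*3!*2!*1!*2!) = -1/24
Σ = -5/144  ⇒  CG² = 10368/35*(-5/144)² = 5/14
CG = −√(5/14) = -0.597614

−√(5/14) = -0.597614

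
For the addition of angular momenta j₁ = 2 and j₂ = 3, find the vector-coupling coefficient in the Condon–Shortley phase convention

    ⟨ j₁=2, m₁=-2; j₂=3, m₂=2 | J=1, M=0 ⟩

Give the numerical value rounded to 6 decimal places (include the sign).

+√(1/7) ≈ +0.377964

√[3·4!0!2!/7! · 0!4!5!1!1!1!] = √(576/7)
  +(−1)^4/∏(4,0,0,1,0,1)! = 1/24  (running 1/24)
⟨..|..⟩ = √(576/7)·(1/24) = +0.377964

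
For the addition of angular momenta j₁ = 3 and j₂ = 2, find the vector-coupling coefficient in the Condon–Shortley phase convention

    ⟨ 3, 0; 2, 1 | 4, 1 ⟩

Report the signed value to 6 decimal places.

j₁+j₂−J=1  J+j₁−j₂=5  J−j₁+j₂=3  j₁+j₂+J+1=10
(j₁±m₁, j₂±m₂, J±M) = (3,3,3,1,5,3)
P² = 1944/7
sum k=0..1:
  [0] +1/72 = 1/72
  [1] −1/24 = -1/24
S = -1/36
C² = P²·S² = 3/14 ; C = -0.462910

-0.462910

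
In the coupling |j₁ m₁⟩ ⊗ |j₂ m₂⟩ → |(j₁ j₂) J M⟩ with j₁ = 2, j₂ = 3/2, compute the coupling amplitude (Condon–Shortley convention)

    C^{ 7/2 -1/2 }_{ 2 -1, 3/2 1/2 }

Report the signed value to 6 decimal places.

j₁+j₂−J=0  J+j₁−j₂=4  J−j₁+j₂=3  j₁+j₂+J+1=8
(j₁±m₁, j₂±m₂, J±M) = (1,3,2,1,3,4)
P² = 1728/35
sum k=0..0:
  [0] +1/12 = 1/12
S = 1/12
C² = P²·S² = 12/35 ; C = +0.585540

+0.585540  (= +√(12/35))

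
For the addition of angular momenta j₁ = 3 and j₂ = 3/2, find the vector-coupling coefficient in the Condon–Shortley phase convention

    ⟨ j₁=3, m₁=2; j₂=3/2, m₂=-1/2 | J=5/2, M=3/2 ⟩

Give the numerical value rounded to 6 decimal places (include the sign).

j₁+j₂−J=2  J+j₁−j₂=4  J−j₁+j₂=1  j₁+j₂+J+1=8
(j₁±m₁, j₂±m₂, J±M) = (5,1,1,2,4,1)
P² = 288/7
sum k=0..1:
  [0] +1/12 = 1/12
  [1] −1/24 = -1/24
S = 1/24
C² = P²·S² = 1/14 ; C = +0.267261

+√(1/14) = +0.267261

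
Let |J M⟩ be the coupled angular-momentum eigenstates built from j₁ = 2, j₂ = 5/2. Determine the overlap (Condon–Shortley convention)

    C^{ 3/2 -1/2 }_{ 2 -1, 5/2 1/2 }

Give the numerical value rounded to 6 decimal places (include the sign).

+√(5/21) ≈ +0.487950

√[4·3!1!2!/7! · 1!3!3!2!1!2!] = √(48/35)
  +(−1)^2/∏(2,1,1,1,0,1)! = 1/2  (running 1/2)
  +(−1)^3/∏(3,0,0,0,1,2)! = -1/12  (running 5/12)
⟨..|..⟩ = √(48/35)·(5/12) = +0.487950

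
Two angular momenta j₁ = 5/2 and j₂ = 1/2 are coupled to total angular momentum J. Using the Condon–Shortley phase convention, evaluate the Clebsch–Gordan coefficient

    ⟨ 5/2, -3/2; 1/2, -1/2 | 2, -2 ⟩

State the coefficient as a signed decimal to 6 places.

triangle: 1!·4!·0!/6! = 24/720
(j±m)!: 1!·4!·0!·1!·0!·4! = 576
prefactor² = (2J+1)·Δ·N² = 96
  k=0: +1/(0!·1!·4!·0!·0!·0!) = 1/24
Σ = 1/24  ⇒  CG² = 96·1/24² = 1/6
CG = +√(1/6) = +0.408248

+0.408248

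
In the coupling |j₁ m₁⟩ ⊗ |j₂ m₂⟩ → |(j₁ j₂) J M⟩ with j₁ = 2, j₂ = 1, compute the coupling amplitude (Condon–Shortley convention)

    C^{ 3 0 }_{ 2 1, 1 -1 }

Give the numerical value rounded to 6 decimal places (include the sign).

+0.447214

j₁+j₂−J=0  J+j₁−j₂=4  J−j₁+j₂=2  j₁+j₂+J+1=7
(j₁±m₁, j₂±m₂, J±M) = (3,1,0,2,3,3)
P² = 144/5
sum k=0..0:
  [0] +1/12 = 1/12
S = 1/12
C² = P²·S² = 1/5 ; C = +0.447214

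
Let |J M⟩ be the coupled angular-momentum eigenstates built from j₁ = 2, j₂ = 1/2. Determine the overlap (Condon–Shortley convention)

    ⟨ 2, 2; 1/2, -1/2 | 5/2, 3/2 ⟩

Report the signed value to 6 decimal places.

+0.447214

j₁+j₂−J=0  J+j₁−j₂=4  J−j₁+j₂=1  j₁+j₂+J+1=6
(j₁±m₁, j₂±m₂, J±M) = (4,0,0,1,4,1)
P² = 576/5
sum k=0..0:
  [0] +1/24 = 1/24
S = 1/24
C² = P²·S² = 1/5 ; C = +0.447214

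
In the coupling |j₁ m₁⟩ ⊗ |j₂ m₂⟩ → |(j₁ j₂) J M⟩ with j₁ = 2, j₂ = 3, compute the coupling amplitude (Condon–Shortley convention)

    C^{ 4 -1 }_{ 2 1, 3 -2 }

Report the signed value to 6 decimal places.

j₁+j₂−J=1  J+j₁−j₂=3  J−j₁+j₂=5  j₁+j₂+J+1=10
(j₁±m₁, j₂±m₂, J±M) = (3,1,1,5,3,5)
P² = 6480/7
sum k=0..1:
  [0] +1/48 = 1/48
  [1] −1/720 = -1/720
S = 7/360
C² = P²·S² = 7/20 ; C = +0.591608

+√(7/20) = +0.591608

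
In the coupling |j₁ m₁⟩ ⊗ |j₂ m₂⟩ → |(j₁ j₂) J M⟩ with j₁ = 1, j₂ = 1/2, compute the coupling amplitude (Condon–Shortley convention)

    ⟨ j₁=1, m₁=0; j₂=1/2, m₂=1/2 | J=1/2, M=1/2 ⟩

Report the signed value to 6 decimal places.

triangle: 1!·1!·0!/3! = 1/6
(j±m)!: 1!·1!·1!·0!·1!·0! = 1
prefactor² = (2J+1)·Δ·N² = 1/3
  k=1: −1/(1!·0!·0!·0!·1!·0!) = -1
Σ = -1  ⇒  CG² = 1/3·(-1)² = 1/3
CG = −√(1/3) = -0.577350

−√(1/3) = -0.577350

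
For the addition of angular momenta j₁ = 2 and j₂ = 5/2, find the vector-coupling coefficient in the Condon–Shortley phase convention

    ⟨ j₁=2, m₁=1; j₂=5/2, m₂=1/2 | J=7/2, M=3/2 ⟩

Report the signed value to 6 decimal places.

j₁+j₂−J=1  J+j₁−j₂=3  J−j₁+j₂=4  j₁+j₂+J+1=9
(j₁±m₁, j₂±m₂, J±M) = (3,1,3,2,5,2)
P² = 384/7
sum k=0..1:
  [0] +1/12 = 1/12
  [1] −1/24 = -1/24
S = 1/24
C² = P²·S² = 2/21 ; C = +0.308607

+√(2/21) ≈ +0.308607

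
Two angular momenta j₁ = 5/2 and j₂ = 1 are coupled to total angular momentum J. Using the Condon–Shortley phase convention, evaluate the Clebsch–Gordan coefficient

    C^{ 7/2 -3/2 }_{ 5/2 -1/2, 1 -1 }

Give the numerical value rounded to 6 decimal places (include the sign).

+√(10/21) ≈ +0.690066

triangle: 0!*5!*2!/8! = 240/40320
(j±m)!: 2!*3!*0!*2!*2!*5! = 5760
prefactor² = (2J+1)*Δ*N² = 1920/7
  k=0: +1/(0!*0!*3!*0!*2!*2!) = 1/24
Σ = 1/24  ⇒  CG² = 1920/7*1/24² = 10/21
CG = +√(10/21) = +0.690066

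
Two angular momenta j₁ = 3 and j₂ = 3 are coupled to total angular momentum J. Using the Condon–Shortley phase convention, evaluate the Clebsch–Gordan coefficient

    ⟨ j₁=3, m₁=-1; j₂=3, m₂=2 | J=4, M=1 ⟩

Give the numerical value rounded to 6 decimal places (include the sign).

√[9·2!4!4!/11! · 2!4!5!1!5!3!] = √(82944/77)
  +(−1)^1/∏(1,1,3,4,1,0)! = -1/144  (running -1/144)
  +(−1)^2/∏(2,0,2,3,2,1)! = 1/48  (running 1/72)
⟨..|..⟩ = √(82944/77)·(1/72) = +0.455842

+0.455842  (= +√(16/77))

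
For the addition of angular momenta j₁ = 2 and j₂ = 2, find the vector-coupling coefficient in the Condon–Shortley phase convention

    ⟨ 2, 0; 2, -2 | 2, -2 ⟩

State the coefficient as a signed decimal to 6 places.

√[5·2!2!2!/7! · 2!2!0!4!0!4!] = √(128/7)
  +(−1)^0/∏(0,2,2,0,0,2)! = 1/8  (running 1/8)
⟨..|..⟩ = √(128/7)·(1/8) = +0.534522

+√(2/7) ≈ +0.534522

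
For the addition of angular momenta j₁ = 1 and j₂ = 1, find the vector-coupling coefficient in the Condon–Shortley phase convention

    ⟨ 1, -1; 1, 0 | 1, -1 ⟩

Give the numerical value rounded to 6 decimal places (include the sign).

-0.707107  (= −√(1/2))

j₁+j₂−J=1  J+j₁−j₂=1  J−j₁+j₂=1  j₁+j₂+J+1=4
(j₁±m₁, j₂±m₂, J±M) = (0,2,1,1,0,2)
P² = 1/2
sum k=1..1:
  [1] −1/1 = -1
S = -1
C² = P²·S² = 1/2 ; C = -0.707107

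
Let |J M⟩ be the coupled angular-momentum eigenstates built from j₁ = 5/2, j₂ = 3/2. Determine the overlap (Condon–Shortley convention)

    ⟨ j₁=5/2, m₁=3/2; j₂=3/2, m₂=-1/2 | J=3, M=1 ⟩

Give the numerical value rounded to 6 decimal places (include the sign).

j₁+j₂−J=1  J+j₁−j₂=4  J−j₁+j₂=2  j₁+j₂+J+1=8
(j₁±m₁, j₂±m₂, J±M) = (4,1,1,2,4,2)
P² = 96/5
sum k=0..1:
  [0] +1/6 = 1/6
  [1] −1/48 = -1/48
S = 7/48
C² = P²·S² = 49/120 ; C = +0.639010

+0.639010  (= +√(49/120))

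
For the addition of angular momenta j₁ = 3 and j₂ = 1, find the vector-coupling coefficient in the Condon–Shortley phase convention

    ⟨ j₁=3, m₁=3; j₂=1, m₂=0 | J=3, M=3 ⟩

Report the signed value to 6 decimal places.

j₁+j₂−J=1  J+j₁−j₂=5  J−j₁+j₂=1  j₁+j₂+J+1=8
(j₁±m₁, j₂±m₂, J±M) = (6,0,1,1,6,0)
P² = 10800
sum k=0..0:
  [0] +1/120 = 1/120
S = 1/120
C² = P²·S² = 3/4 ; C = +0.866025

+0.866025  (= +√(3/4))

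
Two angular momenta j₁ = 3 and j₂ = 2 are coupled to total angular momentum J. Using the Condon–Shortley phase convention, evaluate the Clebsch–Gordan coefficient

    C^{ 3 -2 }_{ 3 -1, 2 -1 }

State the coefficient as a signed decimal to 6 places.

triangle: 2!×4!×2!/9! = 96/362880
(j±m)!: 2!×4!×1!×3!×1!×5! = 34560
prefactor² = (2J+1)×Δ×N² = 64
  k=0: +1/(0!×2!×4!×1!×0!×1!) = 1/48
  k=1: −1/(1!×1!×3!×0!×1!×2!) = -1/12
Σ = -1/16  ⇒  CG² = 64×(-1/16)² = 1/4
CG = −√(1/4) = -0.500000

-0.500000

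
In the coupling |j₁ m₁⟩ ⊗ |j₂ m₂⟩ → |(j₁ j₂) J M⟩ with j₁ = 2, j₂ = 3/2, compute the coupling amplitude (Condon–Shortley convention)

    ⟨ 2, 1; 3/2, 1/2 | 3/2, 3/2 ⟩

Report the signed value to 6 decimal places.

−√(2/5) ≈ -0.632456

√[4·2!2!1!/6! · 3!1!2!1!3!0!] = √(8/5)
  +(−1)^1/∏(1,1,0,1,2,0)! = -1/2  (running -1/2)
⟨..|..⟩ = √(8/5)·(-1/2) = -0.632456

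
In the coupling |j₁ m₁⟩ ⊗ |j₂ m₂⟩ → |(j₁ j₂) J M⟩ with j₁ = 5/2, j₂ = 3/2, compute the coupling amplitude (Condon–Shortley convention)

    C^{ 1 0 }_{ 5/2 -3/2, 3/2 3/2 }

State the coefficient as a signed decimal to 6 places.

triangle: 3!·2!·0!/6! = 12/720
(j±m)!: 1!·4!·3!·0!·1!·1! = 144
prefactor² = (2J+1)·Δ·N² = 36/5
  k=3: −1/(3!·0!·1!·0!·1!·0!) = -1/6
Σ = -1/6  ⇒  CG² = 36/5·(-1/6)² = 1/5
CG = −√(1/5) = -0.447214

-0.447214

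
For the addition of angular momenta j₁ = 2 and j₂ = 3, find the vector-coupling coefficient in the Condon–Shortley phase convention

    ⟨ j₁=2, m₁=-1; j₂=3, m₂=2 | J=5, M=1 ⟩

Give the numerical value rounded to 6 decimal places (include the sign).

triangle: 0!·4!·6!/11! = 17280/39916800
(j±m)!: 1!·3!·5!·1!·6!·4! = 12441600
prefactor² = (2J+1)·Δ·N² = 414720/7
  k=0: +1/(0!·0!·3!·5!·1!·1!) = 1/720
Σ = 1/720  ⇒  CG² = 414720/7·1/720² = 4/35
CG = +√(4/35) = +0.338062

+√(4/35) ≈ +0.338062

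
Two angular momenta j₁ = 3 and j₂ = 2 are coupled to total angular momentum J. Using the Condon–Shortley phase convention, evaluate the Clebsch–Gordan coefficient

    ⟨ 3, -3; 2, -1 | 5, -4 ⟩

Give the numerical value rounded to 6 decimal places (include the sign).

j₁+j₂−J=0  J+j₁−j₂=6  J−j₁+j₂=4  j₁+j₂+J+1=11
(j₁±m₁, j₂±m₂, J±M) = (0,6,1,3,1,9)
P² = 7464960
sum k=0..0:
  [0] +1/4320 = 1/4320
S = 1/4320
C² = P²·S² = 2/5 ; C = +0.632456

+0.632456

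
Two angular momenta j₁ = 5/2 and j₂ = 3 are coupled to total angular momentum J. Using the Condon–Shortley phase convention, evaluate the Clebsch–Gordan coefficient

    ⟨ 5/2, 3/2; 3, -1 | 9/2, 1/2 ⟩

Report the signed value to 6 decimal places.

j₁+j₂−J=1  J+j₁−j₂=4  J−j₁+j₂=5  j₁+j₂+J+1=11
(j₁±m₁, j₂±m₂, J±M) = (4,1,2,4,5,4)
P² = 184320/77
sum k=0..1:
  [0] +1/72 = 1/72
  [1] −1/576 = -1/576
S = 7/576
C² = P²·S² = 35/99 ; C = +0.594588

+0.594588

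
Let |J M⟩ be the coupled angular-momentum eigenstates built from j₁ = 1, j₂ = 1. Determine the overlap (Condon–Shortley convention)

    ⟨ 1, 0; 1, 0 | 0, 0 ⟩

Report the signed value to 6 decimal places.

−√(1/3) ≈ -0.577350

j₁+j₂−J=2  J+j₁−j₂=0  J−j₁+j₂=0  j₁+j₂+J+1=3
(j₁±m₁, j₂±m₂, J±M) = (1,1,1,1,0,0)
P² = 1/3
sum k=1..1:
  [1] −1/1 = -1
S = -1
C² = P²·S² = 1/3 ; C = -0.577350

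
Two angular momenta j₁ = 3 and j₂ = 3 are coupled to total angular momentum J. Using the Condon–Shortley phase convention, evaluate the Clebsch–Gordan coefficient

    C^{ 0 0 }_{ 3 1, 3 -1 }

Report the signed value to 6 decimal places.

+√(1/7) = +0.377964

triangle: 6!·0!·0!/7! = 720/5040
(j±m)!: 4!·2!·2!·4!·0!·0! = 2304
prefactor² = (2J+1)·Δ·N² = 2304/7
  k=2: +1/(2!·4!·0!·0!·0!·0!) = 1/48
Σ = 1/48  ⇒  CG² = 2304/7·1/48² = 1/7
CG = +√(1/7) = +0.377964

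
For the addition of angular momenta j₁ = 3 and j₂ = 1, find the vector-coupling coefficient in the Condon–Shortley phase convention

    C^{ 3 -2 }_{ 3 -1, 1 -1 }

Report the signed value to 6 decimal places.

triangle: 1!*5!*1!/8! = 120/40320
(j±m)!: 2!*4!*0!*2!*1!*5! = 11520
prefactor² = (2J+1)*Δ*N² = 240
  k=0: +1/(0!*1!*4!*0!*1!*1!) = 1/24
Σ = 1/24  ⇒  CG² = 240*1/24² = 5/12
CG = +√(5/12) = +0.645497

+√(5/12) ≈ +0.645497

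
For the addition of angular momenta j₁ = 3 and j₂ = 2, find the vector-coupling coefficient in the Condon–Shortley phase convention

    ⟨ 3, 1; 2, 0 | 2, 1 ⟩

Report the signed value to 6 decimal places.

√[5·3!3!1!/8! · 4!2!2!2!3!1!] = √(36/7)
  +(−1)^1/∏(1,2,1,1,2,0)! = -1/4  (running -1/4)
  +(−1)^2/∏(2,1,0,0,3,1)! = 1/12  (running -1/6)
⟨..|..⟩ = √(36/7)·(-1/6) = -0.377964

-0.377964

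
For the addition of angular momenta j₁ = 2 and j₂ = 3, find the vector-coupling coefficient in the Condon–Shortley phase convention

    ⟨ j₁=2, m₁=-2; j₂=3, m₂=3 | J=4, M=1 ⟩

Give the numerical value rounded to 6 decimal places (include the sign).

−√(3/70) ≈ -0.207020

√[9·1!3!5!/10! · 0!4!6!0!5!3!] = √(155520/7)
  +(−1)^1/∏(1,0,3,5,0,0)! = -1/720  (running -1/720)
⟨..|..⟩ = √(155520/7)·(-1/720) = -0.207020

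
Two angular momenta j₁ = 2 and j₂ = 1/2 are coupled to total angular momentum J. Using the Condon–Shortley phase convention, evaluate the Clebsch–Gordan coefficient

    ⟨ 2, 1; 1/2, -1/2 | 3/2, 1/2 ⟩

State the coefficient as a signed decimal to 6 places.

+0.774597

j₁+j₂−J=1  J+j₁−j₂=3  J−j₁+j₂=0  j₁+j₂+J+1=5
(j₁±m₁, j₂±m₂, J±M) = (3,1,0,1,2,1)
P² = 12/5
sum k=0..0:
  [0] +1/2 = 1/2
S = 1/2
C² = P²·S² = 3/5 ; C = +0.774597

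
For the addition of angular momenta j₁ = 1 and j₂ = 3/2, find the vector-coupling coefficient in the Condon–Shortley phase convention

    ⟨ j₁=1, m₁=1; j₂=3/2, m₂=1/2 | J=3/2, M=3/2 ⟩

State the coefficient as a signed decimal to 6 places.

triangle: 1!×1!×2!/5! = 2/120
(j±m)!: 2!×0!×2!×1!×3!×0! = 24
prefactor² = (2J+1)×Δ×N² = 8/5
  k=0: +1/(0!×1!×0!×2!×1!×0!) = 1/2
Σ = 1/2  ⇒  CG² = 8/5×1/2² = 2/5
CG = +√(2/5) = +0.632456

+0.632456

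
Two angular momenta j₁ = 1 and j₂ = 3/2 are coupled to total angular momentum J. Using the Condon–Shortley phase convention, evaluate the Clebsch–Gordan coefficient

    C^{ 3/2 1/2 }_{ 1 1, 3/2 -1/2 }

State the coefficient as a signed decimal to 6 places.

+0.730297

j₁+j₂−J=1  J+j₁−j₂=1  J−j₁+j₂=2  j₁+j₂+J+1=5
(j₁±m₁, j₂±m₂, J±M) = (2,0,1,2,2,1)
P² = 8/15
sum k=0..0:
  [0] +1/1 = 1
S = 1
C² = P²·S² = 8/15 ; C = +0.730297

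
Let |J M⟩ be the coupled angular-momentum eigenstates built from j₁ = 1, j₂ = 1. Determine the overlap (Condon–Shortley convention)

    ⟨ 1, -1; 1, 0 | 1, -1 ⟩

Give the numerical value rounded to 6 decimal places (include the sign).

√[3·1!1!1!/4! · 0!2!1!1!0!2!] = √(1/2)
  +(−1)^1/∏(1,0,1,0,0,1)! = -1  (running -1)
⟨..|..⟩ = √(1/2)·(-1) = -0.707107

-0.707107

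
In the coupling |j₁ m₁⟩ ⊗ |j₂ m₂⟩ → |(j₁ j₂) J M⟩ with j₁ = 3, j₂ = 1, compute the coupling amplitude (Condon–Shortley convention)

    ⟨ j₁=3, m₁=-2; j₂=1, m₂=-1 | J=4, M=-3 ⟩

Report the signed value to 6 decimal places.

+0.866025  (= +√(3/4))

triangle: 0!×6!×2!/9! = 1440/362880
(j±m)!: 1!×5!×0!×2!×1!×7! = 1209600
prefactor² = (2J+1)×Δ×N² = 43200
  k=0: +1/(0!×0!×5!×0!×1!×2!) = 1/240
Σ = 1/240  ⇒  CG² = 43200×1/240² = 3/4
CG = +√(3/4) = +0.866025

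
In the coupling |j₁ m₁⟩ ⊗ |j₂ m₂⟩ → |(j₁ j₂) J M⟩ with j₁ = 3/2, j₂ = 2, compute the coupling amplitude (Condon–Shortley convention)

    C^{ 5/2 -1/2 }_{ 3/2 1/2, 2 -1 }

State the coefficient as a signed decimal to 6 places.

triangle: 1!·2!·3!/7! = 12/5040
(j±m)!: 2!·1!·1!·3!·2!·3! = 144
prefactor² = (2J+1)·Δ·N² = 72/35
  k=0: +1/(0!·1!·1!·1!·1!·2!) = 1/2
  k=1: −1/(1!·0!·0!·0!·2!·3!) = -1/12
Σ = 5/12  ⇒  CG² = 72/35·5/12² = 5/14
CG = +√(5/14) = +0.597614

+0.597614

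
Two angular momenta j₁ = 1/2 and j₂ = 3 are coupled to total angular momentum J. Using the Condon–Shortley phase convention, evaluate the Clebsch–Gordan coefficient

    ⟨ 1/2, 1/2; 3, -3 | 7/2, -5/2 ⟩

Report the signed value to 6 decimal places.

triangle: 0!*1!*6!/8! = 720/40320
(j±m)!: 1!*0!*0!*6!*1!*6! = 518400
prefactor² = (2J+1)*Δ*N² = 518400/7
  k=0: +1/(0!*0!*0!*0!*1!*6!) = 1/720
Σ = 1/720  ⇒  CG² = 518400/7*1/720² = 1/7
CG = +√(1/7) = +0.377964

+0.377964  (= +√(1/7))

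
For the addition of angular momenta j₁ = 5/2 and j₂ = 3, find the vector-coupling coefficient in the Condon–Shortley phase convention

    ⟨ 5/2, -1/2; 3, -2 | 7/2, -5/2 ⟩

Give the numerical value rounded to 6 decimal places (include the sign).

-0.178174  (= −√(2/63))

j₁+j₂−J=2  J+j₁−j₂=3  J−j₁+j₂=4  j₁+j₂+J+1=10
(j₁±m₁, j₂±m₂, J±M) = (2,3,1,5,1,6)
P² = 4608/7
sum k=0..1:
  [0] +1/72 = 1/72
  [1] −1/48 = -1/48
S = -1/144
C² = P²·S² = 2/63 ; C = -0.178174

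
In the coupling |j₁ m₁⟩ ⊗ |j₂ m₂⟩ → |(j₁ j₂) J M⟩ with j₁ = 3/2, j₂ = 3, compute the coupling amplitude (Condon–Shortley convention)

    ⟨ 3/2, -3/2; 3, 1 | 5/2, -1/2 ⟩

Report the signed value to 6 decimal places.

√[6·2!1!4!/8! · 0!3!4!2!2!3!] = √(864/35)
  +(−1)^2/∏(2,0,1,2,0,2)! = 1/8  (running 1/8)
⟨..|..⟩ = √(864/35)·(1/8) = +0.621059

+√(27/70) = +0.621059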